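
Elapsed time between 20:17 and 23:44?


End time in minutes: 23×60 + 44 = 1424
Start time in minutes: 20×60 + 17 = 1217
Difference = 1424 - 1217 = 207 minutes
= 3 hours 27 minutes

3h 27m


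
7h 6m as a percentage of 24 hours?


0.2958 (29.58%)

Total minutes: 7×60 + 6 = 426
Day = 24×60 = 1440 minutes
Fraction = 426/1440 ≈ 0.2958
As a percentage: 426/1440 × 100 ≈ 29.58%


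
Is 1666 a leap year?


No

Rules: divisible by 4 AND (not by 100 OR by 400)
1666 ÷ 4 = 416 remainder 2 → not divisible by 4
Not divisible by 4 → not a leap year


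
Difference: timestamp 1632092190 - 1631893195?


198995 seconds (55.3 hours / 2.30 days)

Difference = 1632092190 - 1631893195 = 198995 seconds
In hours: 198995 / 3600 ≈ 55.3
In days: 198995 / 86400 ≈ 2.30


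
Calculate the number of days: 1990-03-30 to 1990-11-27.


From March 30, 1990 to November 27, 1990
Rest of March 1990: 31 - 30 = 1
Full months: April 30, May 31, June 30, July 31, August 31, September 30, October 31
Days into November 1990: 27
Total = 1 + 30 + 31 + 30 + 31 + 31 + 30 + 31 + 27 = 242 days

242 days


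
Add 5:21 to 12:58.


18:19

Start: 778 minutes from midnight
Add: 321 minutes
Total: 1099 minutes
Hours: 1099 ÷ 60 = 18 remainder 19


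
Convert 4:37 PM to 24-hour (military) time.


Input: 4:37 PM
PM: 4 + 12 = 16

16:37


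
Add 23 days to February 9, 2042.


Start: February 9, 2042
Add 23 days
February 9 → March 1: 28 - 9 + 1 = 20 days (23 - 20 = 3 left)
March 1 + 3 = March 4, 2042

March 4, 2042


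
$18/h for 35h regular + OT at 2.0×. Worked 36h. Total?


$666.00

Regular: 35h × $18 = $630.00
Overtime: 36 - 35 = 1h
OT pay: 1h × $18 × 2.0 = $36.00
Total = $630.00 + $36.00 = $666.00


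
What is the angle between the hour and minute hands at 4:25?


Hour hand = 4×30 + 25×0.5 = 132.5°
Minute hand = 25×6 = 150°
Difference = |132.5 - 150| = 17.5°

17.5°


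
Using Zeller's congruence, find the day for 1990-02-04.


Zeller's congruence:
q=4, m=14, k=89, j=19
h = (4 + ⌊13×15/5⌋ + 89 + ⌊89/4⌋ + ⌊19/4⌋ - 2×19) mod 7
= (4 + 39 + 89 + 22 + 4 - 38) mod 7
= 120 mod 7 = 1
h=1 → Sunday

Sunday


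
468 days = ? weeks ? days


Weeks: 468 ÷ 7 = 66 remainder 6

66 weeks 6 days


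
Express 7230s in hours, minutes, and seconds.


Hours: 7230 ÷ 3600 = 2 remainder 30
Minutes: 30 ÷ 60 = 0 remainder 30
Seconds: 30

2h 0m 30s


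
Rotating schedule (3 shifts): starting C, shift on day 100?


Shift C

Shifts: A, B, C
Start: C (index 2)
Day 100: (2 + 100 - 1) mod 3
= 101 mod 3
= 2
Index 2 → shift C


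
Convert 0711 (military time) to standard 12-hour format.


7:11 AM

Hour: 7
7 < 12 → AM


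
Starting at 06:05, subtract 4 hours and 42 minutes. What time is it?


01:23

Start: 365 minutes from midnight
Subtract: 282 minutes
Remaining: 365 - 282 = 83
Hours: 1, Minutes: 23


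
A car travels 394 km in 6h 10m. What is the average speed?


63.9 km/h

Distance: 394 km
Time: 6h 10m = 370 min = 370/60 = 37/6 hours
Speed = 394 ÷ (37/6) = 394 × 6 / 37 = 2364/37 ≈ 63.9 km/h


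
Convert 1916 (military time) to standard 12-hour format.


Hour: 19
19 - 12 = 7 → PM

7:16 PM


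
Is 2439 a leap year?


Rules: divisible by 4 AND (not by 100 OR by 400)
2439 ÷ 4 = 609 remainder 3 → not divisible by 4
Not divisible by 4 → not a leap year

No


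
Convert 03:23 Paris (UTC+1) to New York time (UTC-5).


Time difference = UTC-5 - UTC+1 = -6 hours
New hour = (3 -6) mod 24
= -3 mod 24 = 21
Minutes unchanged → 21:23; -3 < 0 → previous day

21:23 (previous day)


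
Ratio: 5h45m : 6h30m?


23:26 (0.88)

Duration 1: 345 minutes
Duration 2: 390 minutes
Ratio = 345:390
GCD = 15
Simplified = 23:26
As a decimal: 23/26 ≈ 0.88


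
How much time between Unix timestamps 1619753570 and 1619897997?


144427 seconds (40.1 hours / 1.67 days)

Difference = 1619897997 - 1619753570 = 144427 seconds
In hours: 144427 / 3600 ≈ 40.1
In days: 144427 / 86400 ≈ 1.67


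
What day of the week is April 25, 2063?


Wednesday

Zeller's congruence:
q=25, m=4, k=63, j=20
h = (25 + ⌊13×5/5⌋ + 63 + ⌊63/4⌋ + ⌊20/4⌋ - 2×20) mod 7
= (25 + 13 + 63 + 15 + 5 - 40) mod 7
= 81 mod 7 = 4
h=4 → Wednesday


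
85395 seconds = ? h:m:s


Hours: 85395 ÷ 3600 = 23 remainder 2595
Minutes: 2595 ÷ 60 = 43 remainder 15
Seconds: 15

23h 43m 15s


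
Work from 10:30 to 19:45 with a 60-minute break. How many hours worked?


8h 15m (495 minutes)

Total time = (19×60+45) - (10×60+30)
= 1185 - 630 = 555 min
Minus break: 555 - 60 = 495 min
= 8h 15m


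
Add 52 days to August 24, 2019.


Start: August 24, 2019
Add 52 days
August 24 → September 1: 31 - 24 + 1 = 8 days (52 - 8 = 44 left)
September 1 → October 1: 30 - 1 + 1 = 30 days (44 - 30 = 14 left)
October 1 + 14 = October 15, 2019

October 15, 2019


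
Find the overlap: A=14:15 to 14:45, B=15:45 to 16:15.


0 minutes

Meeting A: 855-885 (in minutes from midnight)
Meeting B: 945-975
Overlap start = max(855, 945) = 945
Overlap end = min(885, 975) = 885
Overlap = max(0, 885 - 945) = 0 min


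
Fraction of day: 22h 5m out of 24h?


0.9201 (92.01%)

Total minutes: 22×60 + 5 = 1325
Day = 24×60 = 1440 minutes
Fraction = 1325/1440 ≈ 0.9201
As a percentage: 1325/1440 × 100 ≈ 92.01%


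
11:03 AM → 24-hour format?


Input: 11:03 AM
AM hour stays: 11

11:03


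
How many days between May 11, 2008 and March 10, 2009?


303 days

From May 11, 2008 to March 10, 2009
Rest of May 2008: 31 - 11 = 20
Full months: June 30, July 31, August 31, September 30, October 31, November 30, December 31, January 31, February 2009 28
Days into March 2009: 10
Total = 20 + 30 + 31 + 31 + 30 + 31 + 30 + 31 + 31 + 28 + 10 = 303 days


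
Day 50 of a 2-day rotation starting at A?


Shifts: A, B
Start: A (index 0)
Day 50: (0 + 50 - 1) mod 2
= 49 mod 2
= 1
Index 1 → shift B

Shift B


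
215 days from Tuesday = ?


Start: Tuesday (index 1)
(1 + 215) mod 7
= 216 mod 7
= 6
Index 6 → Sunday

Sunday


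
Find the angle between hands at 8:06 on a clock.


Hour hand = 8×30 + 6×0.5 = 243.0°
Minute hand = 6×6 = 36°
Difference = |243.0 - 36| = 207.0°
Since > 180°: 360 - 207.0 = 153.0°

153.0°


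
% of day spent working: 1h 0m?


4.2%

Time: 60 minutes
Day: 1440 minutes
Percentage = (60/1440) × 100 ≈ 4.2%


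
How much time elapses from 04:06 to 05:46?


1h 40m

End time in minutes: 5×60 + 46 = 346
Start time in minutes: 4×60 + 6 = 246
Difference = 346 - 246 = 100 minutes
= 1 hours 40 minutes


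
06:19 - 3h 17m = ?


Start: 379 minutes from midnight
Subtract: 197 minutes
Remaining: 379 - 197 = 182
Hours: 3, Minutes: 2

03:02


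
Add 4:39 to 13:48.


Start: 828 minutes from midnight
Add: 279 minutes
Total: 1107 minutes
Hours: 1107 ÷ 60 = 18 remainder 27

18:27


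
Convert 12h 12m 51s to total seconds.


43971 seconds

Hours: 12 × 3600 = 43200
Minutes: 12 × 60 = 720
Seconds: 51
Total = 43200 + 720 + 51 = 43971


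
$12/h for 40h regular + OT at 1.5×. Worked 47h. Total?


Regular: 40h × $12 = $480.00
Overtime: 47 - 40 = 7h
OT pay: 7h × $12 × 1.5 = $126.00
Total = $480.00 + $126.00 = $606.00

$606.00


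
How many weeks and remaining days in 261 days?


Weeks: 261 ÷ 7 = 37 remainder 2

37 weeks 2 days


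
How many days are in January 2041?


31 days

Month: January (month 1)
January has 31 days


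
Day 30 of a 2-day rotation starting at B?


Shifts: A, B
Start: B (index 1)
Day 30: (1 + 30 - 1) mod 2
= 30 mod 2
= 0
Index 0 → shift A

Shift A


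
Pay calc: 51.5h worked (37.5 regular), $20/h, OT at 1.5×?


$1170.00

Regular: 37.5h × $20 = $750.00
Overtime: 51.5 - 37.5 = 14.0h
OT pay: 14.0h × $20 × 1.5 = $420.00
Total = $750.00 + $420.00 = $1170.00


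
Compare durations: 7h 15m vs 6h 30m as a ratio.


Duration 1: 435 minutes
Duration 2: 390 minutes
Ratio = 435:390
GCD = 15
Simplified = 29:26
As a decimal: 29/26 ≈ 1.12

29:26 (1.12)


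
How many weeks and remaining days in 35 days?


5 weeks 0 days

Weeks: 35 ÷ 7 = 5 remainder 0


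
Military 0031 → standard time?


Hour: 0
0 → 12 AM (midnight)

12:31 AM


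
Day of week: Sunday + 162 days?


Start: Sunday (index 6)
(6 + 162) mod 7
= 168 mod 7
= 0
Index 0 → Monday

Monday


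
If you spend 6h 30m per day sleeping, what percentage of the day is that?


Time: 390 minutes
Day: 1440 minutes
Percentage = (390/1440) × 100 ≈ 27.1%

27.1%


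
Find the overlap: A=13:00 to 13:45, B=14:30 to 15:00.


0 minutes

Meeting A: 780-825 (in minutes from midnight)
Meeting B: 870-900
Overlap start = max(780, 870) = 870
Overlap end = min(825, 900) = 825
Overlap = max(0, 825 - 870) = 0 min


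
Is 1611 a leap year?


No

Rules: divisible by 4 AND (not by 100 OR by 400)
1611 ÷ 4 = 402 remainder 3 → not divisible by 4
Not divisible by 4 → not a leap year


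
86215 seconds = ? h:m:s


23h 56m 55s

Hours: 86215 ÷ 3600 = 23 remainder 3415
Minutes: 3415 ÷ 60 = 56 remainder 55
Seconds: 55


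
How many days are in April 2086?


Month: April (month 4)
April has 30 days

30 days


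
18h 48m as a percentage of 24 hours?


Total minutes: 18×60 + 48 = 1128
Day = 24×60 = 1440 minutes
Fraction = 1128/1440 ≈ 0.7833
As a percentage: 1128/1440 × 100 ≈ 78.33%

0.7833 (78.33%)


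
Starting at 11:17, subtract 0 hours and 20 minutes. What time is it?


10:57

Start: 677 minutes from midnight
Subtract: 20 minutes
Remaining: 677 - 20 = 657
Hours: 10, Minutes: 57


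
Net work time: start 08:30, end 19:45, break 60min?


Total time = (19×60+45) - (8×60+30)
= 1185 - 510 = 675 min
Minus break: 675 - 60 = 615 min
= 10h 15m

10h 15m (615 minutes)


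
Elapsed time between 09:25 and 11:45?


End time in minutes: 11×60 + 45 = 705
Start time in minutes: 9×60 + 25 = 565
Difference = 705 - 565 = 140 minutes
= 2 hours 20 minutes

2h 20m


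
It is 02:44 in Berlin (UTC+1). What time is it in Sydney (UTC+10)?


11:44

Time difference = UTC+10 - UTC+1 = +9 hours
New hour = (2 + 9) mod 24
= 11 mod 24 = 11
Minutes unchanged → 11:44


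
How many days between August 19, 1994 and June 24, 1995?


309 days

From August 19, 1994 to June 24, 1995
Rest of August 1994: 31 - 19 = 12
Full months: September 30, October 31, November 30, December 31, January 31, February 1995 28, March 31, April 30, May 31
Days into June 1995: 24
Total = 12 + 30 + 31 + 30 + 31 + 31 + 28 + 31 + 30 + 31 + 24 = 309 days


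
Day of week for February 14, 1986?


Zeller's congruence:
q=14, m=14, k=85, j=19
h = (14 + ⌊13×15/5⌋ + 85 + ⌊85/4⌋ + ⌊19/4⌋ - 2×19) mod 7
= (14 + 39 + 85 + 21 + 4 - 38) mod 7
= 125 mod 7 = 6
h=6 → Friday

Friday


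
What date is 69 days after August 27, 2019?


Start: August 27, 2019
Add 69 days
August 27 → September 1: 31 - 27 + 1 = 5 days (69 - 5 = 64 left)
September 1 → October 1: 30 - 1 + 1 = 30 days (64 - 30 = 34 left)
October 1 → November 1: 31 - 1 + 1 = 31 days (34 - 31 = 3 left)
November 1 + 3 = November 4, 2019

November 4, 2019


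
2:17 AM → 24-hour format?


Input: 2:17 AM
AM hour stays: 2

02:17


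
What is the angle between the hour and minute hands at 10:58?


19.0°

Hour hand = 10×30 + 58×0.5 = 329.0°
Minute hand = 58×6 = 348°
Difference = |329.0 - 348| = 19.0°


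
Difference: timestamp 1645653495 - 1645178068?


Difference = 1645653495 - 1645178068 = 475427 seconds
In hours: 475427 / 3600 ≈ 132.1
In days: 475427 / 86400 ≈ 5.50

475427 seconds (132.1 hours / 5.50 days)


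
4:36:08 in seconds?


Hours: 4 × 3600 = 14400
Minutes: 36 × 60 = 2160
Seconds: 8
Total = 14400 + 2160 + 8 = 16568

16568 seconds


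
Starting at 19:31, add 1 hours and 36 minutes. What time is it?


21:07

Start: 1171 minutes from midnight
Add: 96 minutes
Total: 1267 minutes
Hours: 1267 ÷ 60 = 21 remainder 7


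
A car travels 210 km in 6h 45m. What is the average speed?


31.1 km/h

Distance: 210 km
Time: 6h 45m = 405 min = 405/60 = 27/4 hours
Speed = 210 ÷ (27/4) = 210 × 4 / 27 = 840/27 ≈ 31.1 km/h


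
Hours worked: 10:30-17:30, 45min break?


Total time = (17×60+30) - (10×60+30)
= 1050 - 630 = 420 min
Minus break: 420 - 45 = 375 min
= 6h 15m

6h 15m (375 minutes)


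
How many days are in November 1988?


Month: November (month 11)
November has 30 days

30 days


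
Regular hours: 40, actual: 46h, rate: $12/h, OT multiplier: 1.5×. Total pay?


Regular: 40h × $12 = $480.00
Overtime: 46 - 40 = 6h
OT pay: 6h × $12 × 1.5 = $108.00
Total = $480.00 + $108.00 = $588.00

$588.00


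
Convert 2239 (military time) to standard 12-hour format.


Hour: 22
22 - 12 = 10 → PM

10:39 PM


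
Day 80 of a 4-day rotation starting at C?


Shift B

Shifts: A, B, C, D
Start: C (index 2)
Day 80: (2 + 80 - 1) mod 4
= 81 mod 4
= 1
Index 1 → shift B


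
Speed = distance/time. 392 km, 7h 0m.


56.0 km/h

Distance: 392 km
Time: 7 hours
Speed = 392 / 7 = 56.0 km/h


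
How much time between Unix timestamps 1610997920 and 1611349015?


351095 seconds (97.5 hours / 4.06 days)

Difference = 1611349015 - 1610997920 = 351095 seconds
In hours: 351095 / 3600 ≈ 97.5
In days: 351095 / 86400 ≈ 4.06


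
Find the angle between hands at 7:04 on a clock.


172.0°

Hour hand = 7×30 + 4×0.5 = 212.0°
Minute hand = 4×6 = 24°
Difference = |212.0 - 24| = 188.0°
Since > 180°: 360 - 188.0 = 172.0°


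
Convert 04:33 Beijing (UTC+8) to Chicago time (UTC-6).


Time difference = UTC-6 - UTC+8 = -14 hours
New hour = (4 -14) mod 24
= -10 mod 24 = 14
Minutes unchanged → 14:33; -10 < 0 → previous day

14:33 (previous day)


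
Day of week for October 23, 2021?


Saturday

Zeller's congruence:
q=23, m=10, k=21, j=20
h = (23 + ⌊13×11/5⌋ + 21 + ⌊21/4⌋ + ⌊20/4⌋ - 2×20) mod 7
= (23 + 28 + 21 + 5 + 5 - 40) mod 7
= 42 mod 7 = 0
h=0 → Saturday


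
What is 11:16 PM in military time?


23:16

Input: 11:16 PM
PM: 11 + 12 = 23


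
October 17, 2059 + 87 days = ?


Start: October 17, 2059
Add 87 days
October 17 → November 1: 31 - 17 + 1 = 15 days (87 - 15 = 72 left)
November 1 → December 1: 30 - 1 + 1 = 30 days (72 - 30 = 42 left)
December 1 → January 1: 31 - 1 + 1 = 31 days (42 - 31 = 11 left)
January 1 + 11 = January 12, 2060

January 12, 2060


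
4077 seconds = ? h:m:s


Hours: 4077 ÷ 3600 = 1 remainder 477
Minutes: 477 ÷ 60 = 7 remainder 57
Seconds: 57

1h 7m 57s


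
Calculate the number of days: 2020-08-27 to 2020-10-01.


From August 27, 2020 to October 1, 2020
Rest of August 2020: 31 - 27 = 4
Full months: September 30
Days into October 2020: 1
Total = 4 + 30 + 1 = 35 days

35 days


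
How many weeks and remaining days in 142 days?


Weeks: 142 ÷ 7 = 20 remainder 2

20 weeks 2 days


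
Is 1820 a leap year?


Rules: divisible by 4 AND (not by 100 OR by 400)
1820 ÷ 4 = 455 exactly → divisible by 4
1820 ÷ 100 = 18 remainder 20 → not divisible by 100
Divisible by 4 but not by 100 → leap year

Yes


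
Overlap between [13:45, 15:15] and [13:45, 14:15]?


Meeting A: 825-915 (in minutes from midnight)
Meeting B: 825-855
Overlap start = max(825, 825) = 825
Overlap end = min(915, 855) = 855
Overlap = max(0, 855 - 825) = 30 min

30 minutes


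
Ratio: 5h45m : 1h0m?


Duration 1: 345 minutes
Duration 2: 60 minutes
Ratio = 345:60
GCD = 15
Simplified = 23:4
As a decimal: 23/4 = 5.75

23:4 (5.75)


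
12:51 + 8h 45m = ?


21:36

Start: 771 minutes from midnight
Add: 525 minutes
Total: 1296 minutes
Hours: 1296 ÷ 60 = 21 remainder 36


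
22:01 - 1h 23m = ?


20:38

Start: 1321 minutes from midnight
Subtract: 83 minutes
Remaining: 1321 - 83 = 1238
Hours: 20, Minutes: 38


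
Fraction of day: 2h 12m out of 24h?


Total minutes: 2×60 + 12 = 132
Day = 24×60 = 1440 minutes
Fraction = 132/1440 ≈ 0.0917
As a percentage: 132/1440 × 100 ≈ 9.17%

0.0917 (9.17%)


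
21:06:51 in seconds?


76011 seconds

Hours: 21 × 3600 = 75600
Minutes: 6 × 60 = 360
Seconds: 51
Total = 75600 + 360 + 51 = 76011


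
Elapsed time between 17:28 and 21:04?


3h 36m

End time in minutes: 21×60 + 4 = 1264
Start time in minutes: 17×60 + 28 = 1048
Difference = 1264 - 1048 = 216 minutes
= 3 hours 36 minutes


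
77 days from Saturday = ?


Saturday

Start: Saturday (index 5)
(5 + 77) mod 7
= 82 mod 7
= 5
Index 5 → Saturday


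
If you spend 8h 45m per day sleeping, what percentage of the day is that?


36.5%

Time: 525 minutes
Day: 1440 minutes
Percentage = (525/1440) × 100 ≈ 36.5%


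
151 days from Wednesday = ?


Start: Wednesday (index 2)
(2 + 151) mod 7
= 153 mod 7
= 6
Index 6 → Sunday

Sunday


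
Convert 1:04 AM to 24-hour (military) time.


Input: 1:04 AM
AM hour stays: 1

01:04


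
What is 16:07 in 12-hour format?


Hour: 16
16 - 12 = 4 → PM

4:07 PM


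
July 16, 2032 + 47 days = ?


September 1, 2032

Start: July 16, 2032
Add 47 days
July 16 → August 1: 31 - 16 + 1 = 16 days (47 - 16 = 31 left)
August 1 → September 1: 31 - 1 + 1 = 31 days (31 - 31 = 0 left)
Land exactly on September 1, 2032


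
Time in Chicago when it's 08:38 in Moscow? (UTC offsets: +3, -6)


Time difference = UTC-6 - UTC+3 = -9 hours
New hour = (8 -9) mod 24
= -1 mod 24 = 23
Minutes unchanged → 23:38; -1 < 0 → previous day

23:38 (previous day)


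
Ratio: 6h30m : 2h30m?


13:5 (2.60)

Duration 1: 390 minutes
Duration 2: 150 minutes
Ratio = 390:150
GCD = 30
Simplified = 13:5
As a decimal: 13/5 = 2.60


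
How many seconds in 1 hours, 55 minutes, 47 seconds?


Hours: 1 × 3600 = 3600
Minutes: 55 × 60 = 3300
Seconds: 47
Total = 3600 + 3300 + 47 = 6947

6947 seconds


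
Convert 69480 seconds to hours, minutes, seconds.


19h 18m 0s

Hours: 69480 ÷ 3600 = 19 remainder 1080
Minutes: 1080 ÷ 60 = 18 remainder 0
Seconds: 0


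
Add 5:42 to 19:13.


00:55 (next day)

Start: 1153 minutes from midnight
Add: 342 minutes
Total: 1495 minutes
Hours: 1495 ÷ 60 = 24 remainder 55
24 ≥ 24 → 24 - 24 = 0 (next day)


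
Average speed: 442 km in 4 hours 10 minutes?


Distance: 442 km
Time: 4h 10m = 250 min = 250/60 = 25/6 hours
Speed = 442 ÷ (25/6) = 442 × 6 / 25 = 2652/25 ≈ 106.1 km/h

106.1 km/h


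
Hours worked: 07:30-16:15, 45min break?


8h 0m (480 minutes)

Total time = (16×60+15) - (7×60+30)
= 975 - 450 = 525 min
Minus break: 525 - 45 = 480 min
= 8h 0m


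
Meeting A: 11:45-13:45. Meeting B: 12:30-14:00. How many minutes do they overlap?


75 minutes

Meeting A: 705-825 (in minutes from midnight)
Meeting B: 750-840
Overlap start = max(705, 750) = 750
Overlap end = min(825, 840) = 825
Overlap = max(0, 825 - 750) = 75 min


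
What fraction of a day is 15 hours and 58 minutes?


Total minutes: 15×60 + 58 = 958
Day = 24×60 = 1440 minutes
Fraction = 958/1440 ≈ 0.6653
As a percentage: 958/1440 × 100 ≈ 66.53%

0.6653 (66.53%)


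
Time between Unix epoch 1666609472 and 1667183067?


573595 seconds (159.3 hours / 6.64 days)

Difference = 1667183067 - 1666609472 = 573595 seconds
In hours: 573595 / 3600 ≈ 159.3
In days: 573595 / 86400 ≈ 6.64


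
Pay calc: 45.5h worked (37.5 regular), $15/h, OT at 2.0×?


$802.50

Regular: 37.5h × $15 = $562.50
Overtime: 45.5 - 37.5 = 8.0h
OT pay: 8.0h × $15 × 2.0 = $240.00
Total = $562.50 + $240.00 = $802.50


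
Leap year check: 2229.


Rules: divisible by 4 AND (not by 100 OR by 400)
2229 ÷ 4 = 557 remainder 1 → not divisible by 4
Not divisible by 4 → not a leap year

No


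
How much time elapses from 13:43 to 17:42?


3h 59m

End time in minutes: 17×60 + 42 = 1062
Start time in minutes: 13×60 + 43 = 823
Difference = 1062 - 823 = 239 minutes
= 3 hours 59 minutes


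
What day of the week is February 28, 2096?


Zeller's congruence:
q=28, m=14, k=95, j=20
h = (28 + ⌊13×15/5⌋ + 95 + ⌊95/4⌋ + ⌊20/4⌋ - 2×20) mod 7
= (28 + 39 + 95 + 23 + 5 - 40) mod 7
= 150 mod 7 = 3
h=3 → Tuesday

Tuesday


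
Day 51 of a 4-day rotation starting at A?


Shift C

Shifts: A, B, C, D
Start: A (index 0)
Day 51: (0 + 51 - 1) mod 4
= 50 mod 4
= 2
Index 2 → shift C


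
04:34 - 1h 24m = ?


03:10

Start: 274 minutes from midnight
Subtract: 84 minutes
Remaining: 274 - 84 = 190
Hours: 3, Minutes: 10


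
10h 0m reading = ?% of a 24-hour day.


41.7%

Time: 600 minutes
Day: 1440 minutes
Percentage = (600/1440) × 100 ≈ 41.7%


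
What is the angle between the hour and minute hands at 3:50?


Hour hand = 3×30 + 50×0.5 = 115.0°
Minute hand = 50×6 = 300°
Difference = |115.0 - 300| = 185.0°
Since > 180°: 360 - 185.0 = 175.0°

175.0°


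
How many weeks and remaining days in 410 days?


58 weeks 4 days

Weeks: 410 ÷ 7 = 58 remainder 4


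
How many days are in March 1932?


31 days

Month: March (month 3)
March has 31 days


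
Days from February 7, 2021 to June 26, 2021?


From February 7, 2021 to June 26, 2021
Rest of February 2021: 28 - 7 = 21
Full months: March 31, April 30, May 31
Days into June 2021: 26
Total = 21 + 31 + 30 + 31 + 26 = 139 days

139 days


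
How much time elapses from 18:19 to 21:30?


3h 11m

End time in minutes: 21×60 + 30 = 1290
Start time in minutes: 18×60 + 19 = 1099
Difference = 1290 - 1099 = 191 minutes
= 3 hours 11 minutes


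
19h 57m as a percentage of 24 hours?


0.8313 (83.13%)

Total minutes: 19×60 + 57 = 1197
Day = 24×60 = 1440 minutes
Fraction = 1197/1440 ≈ 0.8313
As a percentage: 1197/1440 × 100 ≈ 83.13%


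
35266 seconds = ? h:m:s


Hours: 35266 ÷ 3600 = 9 remainder 2866
Minutes: 2866 ÷ 60 = 47 remainder 46
Seconds: 46

9h 47m 46s


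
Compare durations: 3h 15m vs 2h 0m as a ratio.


Duration 1: 195 minutes
Duration 2: 120 minutes
Ratio = 195:120
GCD = 15
Simplified = 13:8
As a decimal: 13/8 ≈ 1.63

13:8 (1.63)


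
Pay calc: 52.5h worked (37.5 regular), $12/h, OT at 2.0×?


Regular: 37.5h × $12 = $450.00
Overtime: 52.5 - 37.5 = 15.0h
OT pay: 15.0h × $12 × 2.0 = $360.00
Total = $450.00 + $360.00 = $810.00

$810.00


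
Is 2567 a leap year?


No

Rules: divisible by 4 AND (not by 100 OR by 400)
2567 ÷ 4 = 641 remainder 3 → not divisible by 4
Not divisible by 4 → not a leap year


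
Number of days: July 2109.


Month: July (month 7)
July has 31 days

31 days


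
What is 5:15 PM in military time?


Input: 5:15 PM
PM: 5 + 12 = 17

17:15


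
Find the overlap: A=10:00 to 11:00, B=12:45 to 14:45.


0 minutes

Meeting A: 600-660 (in minutes from midnight)
Meeting B: 765-885
Overlap start = max(600, 765) = 765
Overlap end = min(660, 885) = 660
Overlap = max(0, 660 - 765) = 0 min


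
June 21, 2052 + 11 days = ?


July 2, 2052

Start: June 21, 2052
Add 11 days
June 21 → July 1: 30 - 21 + 1 = 10 days (11 - 10 = 1 left)
July 1 + 1 = July 2, 2052


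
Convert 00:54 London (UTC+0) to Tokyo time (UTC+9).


09:54

Time difference = UTC+9 - UTC+0 = +9 hours
New hour = (0 + 9) mod 24
= 9 mod 24 = 9
Minutes unchanged → 09:54


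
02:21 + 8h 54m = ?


11:15

Start: 141 minutes from midnight
Add: 534 minutes
Total: 675 minutes
Hours: 675 ÷ 60 = 11 remainder 15


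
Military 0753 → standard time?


Hour: 7
7 < 12 → AM

7:53 AM


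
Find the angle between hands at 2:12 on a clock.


6.0°

Hour hand = 2×30 + 12×0.5 = 66.0°
Minute hand = 12×6 = 72°
Difference = |66.0 - 72| = 6.0°


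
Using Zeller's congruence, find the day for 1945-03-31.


Saturday

Zeller's congruence:
q=31, m=3, k=45, j=19
h = (31 + ⌊13×4/5⌋ + 45 + ⌊45/4⌋ + ⌊19/4⌋ - 2×19) mod 7
= (31 + 10 + 45 + 11 + 4 - 38) mod 7
= 63 mod 7 = 0
h=0 → Saturday


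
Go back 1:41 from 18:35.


16:54

Start: 1115 minutes from midnight
Subtract: 101 minutes
Remaining: 1115 - 101 = 1014
Hours: 16, Minutes: 54


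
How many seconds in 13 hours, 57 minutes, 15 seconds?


50235 seconds

Hours: 13 × 3600 = 46800
Minutes: 57 × 60 = 3420
Seconds: 15
Total = 46800 + 3420 + 15 = 50235


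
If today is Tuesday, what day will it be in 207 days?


Start: Tuesday (index 1)
(1 + 207) mod 7
= 208 mod 7
= 5
Index 5 → Saturday

Saturday


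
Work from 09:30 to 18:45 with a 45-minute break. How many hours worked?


8h 30m (510 minutes)

Total time = (18×60+45) - (9×60+30)
= 1125 - 570 = 555 min
Minus break: 555 - 45 = 510 min
= 8h 30m


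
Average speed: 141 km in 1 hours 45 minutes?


80.6 km/h

Distance: 141 km
Time: 1h 45m = 105 min = 105/60 = 7/4 hours
Speed = 141 ÷ (7/4) = 141 × 4 / 7 = 564/7 ≈ 80.6 km/h


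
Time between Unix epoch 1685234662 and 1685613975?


Difference = 1685613975 - 1685234662 = 379313 seconds
In hours: 379313 / 3600 ≈ 105.4
In days: 379313 / 86400 ≈ 4.39

379313 seconds (105.4 hours / 4.39 days)


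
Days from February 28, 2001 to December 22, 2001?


From February 28, 2001 to December 22, 2001
Rest of February 2001: 28 - 28 = 0
Full months: March 31, April 30, May 31, June 30, July 31, August 31, September 30, October 31, November 30
Days into December 2001: 22
Total = 0 + 31 + 30 + 31 + 30 + 31 + 31 + 30 + 31 + 30 + 22 = 297 days

297 days


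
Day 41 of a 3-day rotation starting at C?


Shift A

Shifts: A, B, C
Start: C (index 2)
Day 41: (2 + 41 - 1) mod 3
= 42 mod 3
= 0
Index 0 → shift A


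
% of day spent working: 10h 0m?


41.7%

Time: 600 minutes
Day: 1440 minutes
Percentage = (600/1440) × 100 ≈ 41.7%


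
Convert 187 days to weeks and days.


Weeks: 187 ÷ 7 = 26 remainder 5

26 weeks 5 days


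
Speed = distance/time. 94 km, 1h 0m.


Distance: 94 km
Time: 1 hours
Speed = 94 / 1 = 94.0 km/h

94.0 km/h


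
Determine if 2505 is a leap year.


Rules: divisible by 4 AND (not by 100 OR by 400)
2505 ÷ 4 = 626 remainder 1 → not divisible by 4
Not divisible by 4 → not a leap year

No


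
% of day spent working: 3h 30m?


14.6%

Time: 210 minutes
Day: 1440 minutes
Percentage = (210/1440) × 100 ≈ 14.6%


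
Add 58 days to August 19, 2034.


Start: August 19, 2034
Add 58 days
August 19 → September 1: 31 - 19 + 1 = 13 days (58 - 13 = 45 left)
September 1 → October 1: 30 - 1 + 1 = 30 days (45 - 30 = 15 left)
October 1 + 15 = October 16, 2034

October 16, 2034


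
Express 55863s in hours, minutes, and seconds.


15h 31m 3s

Hours: 55863 ÷ 3600 = 15 remainder 1863
Minutes: 1863 ÷ 60 = 31 remainder 3
Seconds: 3


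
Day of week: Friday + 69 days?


Thursday

Start: Friday (index 4)
(4 + 69) mod 7
= 73 mod 7
= 3
Index 3 → Thursday


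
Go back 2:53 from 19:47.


16:54

Start: 1187 minutes from midnight
Subtract: 173 minutes
Remaining: 1187 - 173 = 1014
Hours: 16, Minutes: 54


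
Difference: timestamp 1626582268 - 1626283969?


298299 seconds (82.9 hours / 3.45 days)

Difference = 1626582268 - 1626283969 = 298299 seconds
In hours: 298299 / 3600 ≈ 82.9
In days: 298299 / 86400 ≈ 3.45


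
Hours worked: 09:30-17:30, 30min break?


Total time = (17×60+30) - (9×60+30)
= 1050 - 570 = 480 min
Minus break: 480 - 30 = 450 min
= 7h 30m

7h 30m (450 minutes)


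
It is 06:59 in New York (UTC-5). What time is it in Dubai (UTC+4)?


Time difference = UTC+4 - UTC-5 = +9 hours
New hour = (6 + 9) mod 24
= 15 mod 24 = 15
Minutes unchanged → 15:59

15:59


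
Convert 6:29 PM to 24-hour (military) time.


18:29

Input: 6:29 PM
PM: 6 + 12 = 18


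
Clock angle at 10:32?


124.0°

Hour hand = 10×30 + 32×0.5 = 316.0°
Minute hand = 32×6 = 192°
Difference = |316.0 - 192| = 124.0°


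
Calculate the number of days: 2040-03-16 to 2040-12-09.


268 days

From March 16, 2040 to December 9, 2040
Rest of March 2040: 31 - 16 = 15
Full months: April 30, May 31, June 30, July 31, August 31, September 30, October 31, November 30
Days into December 2040: 9
Total = 15 + 30 + 31 + 30 + 31 + 31 + 30 + 31 + 30 + 9 = 268 days


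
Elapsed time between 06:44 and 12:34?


End time in minutes: 12×60 + 34 = 754
Start time in minutes: 6×60 + 44 = 404
Difference = 754 - 404 = 350 minutes
= 5 hours 50 minutes

5h 50m


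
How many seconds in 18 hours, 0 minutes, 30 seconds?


64830 seconds

Hours: 18 × 3600 = 64800
Minutes: 0 × 60 = 0
Seconds: 30
Total = 64800 + 0 + 30 = 64830


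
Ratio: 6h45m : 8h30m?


Duration 1: 405 minutes
Duration 2: 510 minutes
Ratio = 405:510
GCD = 15
Simplified = 27:34
As a decimal: 27/34 ≈ 0.79

27:34 (0.79)


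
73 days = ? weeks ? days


10 weeks 3 days

Weeks: 73 ÷ 7 = 10 remainder 3


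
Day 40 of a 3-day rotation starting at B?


Shifts: A, B, C
Start: B (index 1)
Day 40: (1 + 40 - 1) mod 3
= 40 mod 3
= 1
Index 1 → shift B

Shift B


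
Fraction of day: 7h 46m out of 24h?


Total minutes: 7×60 + 46 = 466
Day = 24×60 = 1440 minutes
Fraction = 466/1440 ≈ 0.3236
As a percentage: 466/1440 × 100 ≈ 32.36%

0.3236 (32.36%)


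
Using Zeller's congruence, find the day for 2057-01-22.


Monday

Zeller's congruence:
q=22, m=13, k=56, j=20
h = (22 + ⌊13×14/5⌋ + 56 + ⌊56/4⌋ + ⌊20/4⌋ - 2×20) mod 7
= (22 + 36 + 56 + 14 + 5 - 40) mod 7
= 93 mod 7 = 2
h=2 → Monday


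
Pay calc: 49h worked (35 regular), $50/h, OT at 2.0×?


Regular: 35h × $50 = $1750.00
Overtime: 49 - 35 = 14h
OT pay: 14h × $50 × 2.0 = $1400.00
Total = $1750.00 + $1400.00 = $3150.00

$3150.00


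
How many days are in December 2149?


Month: December (month 12)
December has 31 days

31 days


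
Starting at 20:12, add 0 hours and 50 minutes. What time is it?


Start: 1212 minutes from midnight
Add: 50 minutes
Total: 1262 minutes
Hours: 1262 ÷ 60 = 21 remainder 2

21:02


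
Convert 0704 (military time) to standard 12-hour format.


7:04 AM

Hour: 7
7 < 12 → AM


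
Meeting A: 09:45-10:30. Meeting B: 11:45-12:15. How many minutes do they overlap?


0 minutes

Meeting A: 585-630 (in minutes from midnight)
Meeting B: 705-735
Overlap start = max(585, 705) = 705
Overlap end = min(630, 735) = 630
Overlap = max(0, 630 - 705) = 0 min


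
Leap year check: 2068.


Yes

Rules: divisible by 4 AND (not by 100 OR by 400)
2068 ÷ 4 = 517 exactly → divisible by 4
2068 ÷ 100 = 20 remainder 68 → not divisible by 100
Divisible by 4 but not by 100 → leap year


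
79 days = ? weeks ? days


Weeks: 79 ÷ 7 = 11 remainder 2

11 weeks 2 days


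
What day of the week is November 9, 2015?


Zeller's congruence:
q=9, m=11, k=15, j=20
h = (9 + ⌊13×12/5⌋ + 15 + ⌊15/4⌋ + ⌊20/4⌋ - 2×20) mod 7
= (9 + 31 + 15 + 3 + 5 - 40) mod 7
= 23 mod 7 = 2
h=2 → Monday

Monday


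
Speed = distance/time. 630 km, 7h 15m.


86.9 km/h

Distance: 630 km
Time: 7h 15m = 435 min = 435/60 = 29/4 hours
Speed = 630 ÷ (29/4) = 630 × 4 / 29 = 2520/29 ≈ 86.9 km/h


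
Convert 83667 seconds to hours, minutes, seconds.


23h 14m 27s

Hours: 83667 ÷ 3600 = 23 remainder 867
Minutes: 867 ÷ 60 = 14 remainder 27
Seconds: 27


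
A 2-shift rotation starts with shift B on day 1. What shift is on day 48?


Shifts: A, B
Start: B (index 1)
Day 48: (1 + 48 - 1) mod 2
= 48 mod 2
= 0
Index 0 → shift A

Shift A


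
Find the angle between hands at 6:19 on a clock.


Hour hand = 6×30 + 19×0.5 = 189.5°
Minute hand = 19×6 = 114°
Difference = |189.5 - 114| = 75.5°

75.5°


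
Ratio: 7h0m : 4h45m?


28:19 (1.47)

Duration 1: 420 minutes
Duration 2: 285 minutes
Ratio = 420:285
GCD = 15
Simplified = 28:19
As a decimal: 28/19 ≈ 1.47


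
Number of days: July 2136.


Month: July (month 7)
July has 31 days

31 days


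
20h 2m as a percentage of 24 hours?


0.8347 (83.47%)

Total minutes: 20×60 + 2 = 1202
Day = 24×60 = 1440 minutes
Fraction = 1202/1440 ≈ 0.8347
As a percentage: 1202/1440 × 100 ≈ 83.47%


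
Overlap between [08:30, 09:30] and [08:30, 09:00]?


30 minutes

Meeting A: 510-570 (in minutes from midnight)
Meeting B: 510-540
Overlap start = max(510, 510) = 510
Overlap end = min(570, 540) = 540
Overlap = max(0, 540 - 510) = 30 min


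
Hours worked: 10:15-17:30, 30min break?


Total time = (17×60+30) - (10×60+15)
= 1050 - 615 = 435 min
Minus break: 435 - 30 = 405 min
= 6h 45m

6h 45m (405 minutes)


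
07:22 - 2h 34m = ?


04:48

Start: 442 minutes from midnight
Subtract: 154 minutes
Remaining: 442 - 154 = 288
Hours: 4, Minutes: 48


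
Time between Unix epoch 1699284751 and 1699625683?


340932 seconds (94.7 hours / 3.95 days)

Difference = 1699625683 - 1699284751 = 340932 seconds
In hours: 340932 / 3600 ≈ 94.7
In days: 340932 / 86400 ≈ 3.95


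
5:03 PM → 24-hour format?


Input: 5:03 PM
PM: 5 + 12 = 17

17:03


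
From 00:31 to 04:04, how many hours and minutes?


End time in minutes: 4×60 + 4 = 244
Start time in minutes: 0×60 + 31 = 31
Difference = 244 - 31 = 213 minutes
= 3 hours 33 minutes

3h 33m


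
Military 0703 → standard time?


Hour: 7
7 < 12 → AM

7:03 AM


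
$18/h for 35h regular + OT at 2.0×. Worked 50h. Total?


$1170.00

Regular: 35h × $18 = $630.00
Overtime: 50 - 35 = 15h
OT pay: 15h × $18 × 2.0 = $540.00
Total = $630.00 + $540.00 = $1170.00


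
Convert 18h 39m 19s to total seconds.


67159 seconds

Hours: 18 × 3600 = 64800
Minutes: 39 × 60 = 2340
Seconds: 19
Total = 64800 + 2340 + 19 = 67159


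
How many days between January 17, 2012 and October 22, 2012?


279 days

From January 17, 2012 to October 22, 2012
Rest of January 2012: 31 - 17 = 14
Full months: February 2012 29, March 31, April 30, May 31, June 30, July 31, August 31, September 30
Days into October 2012: 22
Total = 14 + 29 + 31 + 30 + 31 + 30 + 31 + 31 + 30 + 22 = 279 days


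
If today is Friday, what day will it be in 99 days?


Saturday

Start: Friday (index 4)
(4 + 99) mod 7
= 103 mod 7
= 5
Index 5 → Saturday


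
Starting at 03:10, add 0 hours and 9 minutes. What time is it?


03:19

Start: 190 minutes from midnight
Add: 9 minutes
Total: 199 minutes
Hours: 199 ÷ 60 = 3 remainder 19


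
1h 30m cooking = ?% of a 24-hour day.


6.3%

Time: 90 minutes
Day: 1440 minutes
Percentage = (90/1440) × 100 ≈ 6.3%


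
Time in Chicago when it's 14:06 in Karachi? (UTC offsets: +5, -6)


03:06

Time difference = UTC-6 - UTC+5 = -11 hours
New hour = (14 -11) mod 24
= 3 mod 24 = 3
Minutes unchanged → 03:06


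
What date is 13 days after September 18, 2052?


Start: September 18, 2052
Add 13 days
September 18 → October 1: 30 - 18 + 1 = 13 days (13 - 13 = 0 left)
Land exactly on October 1, 2052

October 1, 2052


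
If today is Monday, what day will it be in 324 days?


Wednesday

Start: Monday (index 0)
(0 + 324) mod 7
= 324 mod 7
= 2
Index 2 → Wednesday


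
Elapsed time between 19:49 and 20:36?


End time in minutes: 20×60 + 36 = 1236
Start time in minutes: 19×60 + 49 = 1189
Difference = 1236 - 1189 = 47 minutes
= 0 hours 47 minutes

0h 47m


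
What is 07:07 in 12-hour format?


7:07 AM

Hour: 7
7 < 12 → AM


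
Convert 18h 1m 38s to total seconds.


Hours: 18 × 3600 = 64800
Minutes: 1 × 60 = 60
Seconds: 38
Total = 64800 + 60 + 38 = 64898

64898 seconds


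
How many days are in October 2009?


31 days

Month: October (month 10)
October has 31 days


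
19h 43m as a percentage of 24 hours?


0.8215 (82.15%)

Total minutes: 19×60 + 43 = 1183
Day = 24×60 = 1440 minutes
Fraction = 1183/1440 ≈ 0.8215
As a percentage: 1183/1440 × 100 ≈ 82.15%


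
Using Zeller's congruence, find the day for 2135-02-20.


Sunday

Zeller's congruence:
q=20, m=14, k=34, j=21
h = (20 + ⌊13×15/5⌋ + 34 + ⌊34/4⌋ + ⌊21/4⌋ - 2×21) mod 7
= (20 + 39 + 34 + 8 + 5 - 42) mod 7
= 64 mod 7 = 1
h=1 → Sunday


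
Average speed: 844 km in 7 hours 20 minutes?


115.1 km/h

Distance: 844 km
Time: 7h 20m = 440 min = 440/60 = 22/3 hours
Speed = 844 ÷ (22/3) = 844 × 3 / 22 = 2532/22 ≈ 115.1 km/h


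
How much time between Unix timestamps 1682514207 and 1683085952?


571745 seconds (158.8 hours / 6.62 days)

Difference = 1683085952 - 1682514207 = 571745 seconds
In hours: 571745 / 3600 ≈ 158.8
In days: 571745 / 86400 ≈ 6.62


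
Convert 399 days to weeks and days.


Weeks: 399 ÷ 7 = 57 remainder 0

57 weeks 0 days


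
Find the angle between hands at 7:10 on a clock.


155.0°

Hour hand = 7×30 + 10×0.5 = 215.0°
Minute hand = 10×6 = 60°
Difference = |215.0 - 60| = 155.0°


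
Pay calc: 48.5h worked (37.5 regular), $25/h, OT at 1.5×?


$1350.00

Regular: 37.5h × $25 = $937.50
Overtime: 48.5 - 37.5 = 11.0h
OT pay: 11.0h × $25 × 1.5 = $412.50
Total = $937.50 + $412.50 = $1350.00


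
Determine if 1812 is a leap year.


Yes

Rules: divisible by 4 AND (not by 100 OR by 400)
1812 ÷ 4 = 453 exactly → divisible by 4
1812 ÷ 100 = 18 remainder 12 → not divisible by 100
Divisible by 4 but not by 100 → leap year


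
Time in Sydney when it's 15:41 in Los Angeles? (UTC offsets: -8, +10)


Time difference = UTC+10 - UTC-8 = +18 hours
New hour = (15 + 18) mod 24
= 33 mod 24 = 9
Minutes unchanged → 09:41; 33 ≥ 24 → next day

09:41 (next day)


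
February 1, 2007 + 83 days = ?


Start: February 1, 2007
Add 83 days
February 1 → March 1: 28 - 1 + 1 = 28 days (83 - 28 = 55 left)
March 1 → April 1: 31 - 1 + 1 = 31 days (55 - 31 = 24 left)
April 1 + 24 = April 25, 2007

April 25, 2007


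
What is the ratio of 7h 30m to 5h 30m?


15:11 (1.36)

Duration 1: 450 minutes
Duration 2: 330 minutes
Ratio = 450:330
GCD = 30
Simplified = 15:11
As a decimal: 15/11 ≈ 1.36


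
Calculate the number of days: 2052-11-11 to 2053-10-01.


324 days

From November 11, 2052 to October 1, 2053
Rest of November 2052: 30 - 11 = 19
Full months: December 31, January 31, February 2053 28, March 31, April 30, May 31, June 30, July 31, August 31, September 30
Days into October 2053: 1
Total = 19 + 31 + 31 + 28 + 31 + 30 + 31 + 30 + 31 + 31 + 30 + 1 = 324 days


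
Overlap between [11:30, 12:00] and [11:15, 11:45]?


15 minutes

Meeting A: 690-720 (in minutes from midnight)
Meeting B: 675-705
Overlap start = max(690, 675) = 690
Overlap end = min(720, 705) = 705
Overlap = max(0, 705 - 690) = 15 min


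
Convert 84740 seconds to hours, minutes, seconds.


23h 32m 20s

Hours: 84740 ÷ 3600 = 23 remainder 1940
Minutes: 1940 ÷ 60 = 32 remainder 20
Seconds: 20


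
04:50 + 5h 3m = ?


Start: 290 minutes from midnight
Add: 303 minutes
Total: 593 minutes
Hours: 593 ÷ 60 = 9 remainder 53

09:53


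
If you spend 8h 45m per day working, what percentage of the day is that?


36.5%

Time: 525 minutes
Day: 1440 minutes
Percentage = (525/1440) × 100 ≈ 36.5%


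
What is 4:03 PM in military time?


Input: 4:03 PM
PM: 4 + 12 = 16

16:03


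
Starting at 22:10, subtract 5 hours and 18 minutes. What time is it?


16:52

Start: 1330 minutes from midnight
Subtract: 318 minutes
Remaining: 1330 - 318 = 1012
Hours: 16, Minutes: 52


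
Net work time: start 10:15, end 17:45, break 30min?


7h 0m (420 minutes)

Total time = (17×60+45) - (10×60+15)
= 1065 - 615 = 450 min
Minus break: 450 - 30 = 420 min
= 7h 0m


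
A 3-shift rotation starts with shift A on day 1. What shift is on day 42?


Shift C

Shifts: A, B, C
Start: A (index 0)
Day 42: (0 + 42 - 1) mod 3
= 41 mod 3
= 2
Index 2 → shift C


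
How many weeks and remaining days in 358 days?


Weeks: 358 ÷ 7 = 51 remainder 1

51 weeks 1 days
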